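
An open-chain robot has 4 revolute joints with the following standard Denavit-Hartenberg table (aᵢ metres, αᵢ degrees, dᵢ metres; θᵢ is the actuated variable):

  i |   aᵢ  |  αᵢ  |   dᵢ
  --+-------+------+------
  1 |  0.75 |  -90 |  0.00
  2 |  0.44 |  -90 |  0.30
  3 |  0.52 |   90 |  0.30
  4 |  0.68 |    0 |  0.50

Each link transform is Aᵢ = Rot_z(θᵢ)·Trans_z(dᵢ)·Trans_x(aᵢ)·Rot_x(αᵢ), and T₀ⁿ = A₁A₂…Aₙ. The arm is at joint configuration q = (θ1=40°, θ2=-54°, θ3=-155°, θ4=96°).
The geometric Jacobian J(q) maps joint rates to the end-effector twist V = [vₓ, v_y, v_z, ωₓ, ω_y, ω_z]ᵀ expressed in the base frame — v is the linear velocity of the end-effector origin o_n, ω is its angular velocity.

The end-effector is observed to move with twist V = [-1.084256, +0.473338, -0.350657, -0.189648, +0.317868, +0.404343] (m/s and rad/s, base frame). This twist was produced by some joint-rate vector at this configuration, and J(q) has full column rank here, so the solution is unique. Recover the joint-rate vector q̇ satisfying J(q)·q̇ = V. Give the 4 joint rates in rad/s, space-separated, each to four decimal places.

0.7450 0.8820 0.2480 0.5700

o_n = [1.0758, 0.9505, -0.7180]
J₁: ẑ×o_n = [-0.9505, 1.0758, 0.0000], ω = ẑ
J2: z=[-0.6428, 0.7660, 0.0000] o=[0.5745, 0.4821, 0.0000] → [-0.5500, -0.4615, -0.6851, -0.6428, 0.7660, 0.0000]
J3: z=[0.6197, 0.5200, -0.5878] o=[0.5798, 0.8781, 0.3560] → [-0.5160, 0.3740, -0.2131, 0.6197, 0.5200, -0.5878]
J4: z=[0.3923, -0.8539, -0.3419] o=[0.4123, 1.0244, -0.2016] → [0.4156, -0.0243, 0.5376, 0.3923, -0.8539, -0.3419]
q̇ = J⁺·V = [0.7450, 0.8820, 0.2480, 0.5700]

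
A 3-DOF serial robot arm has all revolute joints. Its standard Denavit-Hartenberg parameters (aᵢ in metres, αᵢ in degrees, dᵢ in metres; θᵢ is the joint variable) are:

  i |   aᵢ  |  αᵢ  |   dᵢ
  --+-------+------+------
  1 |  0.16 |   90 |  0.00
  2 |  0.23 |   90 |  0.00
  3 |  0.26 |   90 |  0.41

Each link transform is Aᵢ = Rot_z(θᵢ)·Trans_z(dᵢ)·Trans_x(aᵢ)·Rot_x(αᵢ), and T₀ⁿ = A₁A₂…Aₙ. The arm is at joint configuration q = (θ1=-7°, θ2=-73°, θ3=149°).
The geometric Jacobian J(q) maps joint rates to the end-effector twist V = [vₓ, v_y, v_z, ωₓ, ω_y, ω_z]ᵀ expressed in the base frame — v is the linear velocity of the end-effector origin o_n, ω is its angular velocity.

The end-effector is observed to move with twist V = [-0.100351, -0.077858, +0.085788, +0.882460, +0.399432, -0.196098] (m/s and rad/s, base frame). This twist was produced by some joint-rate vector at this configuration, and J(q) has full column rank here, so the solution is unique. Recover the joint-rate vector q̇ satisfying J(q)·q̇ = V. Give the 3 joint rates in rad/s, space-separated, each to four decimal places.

-0.4490 -0.5040 -0.8650

o_n = [-0.2446, -0.1049, -0.1267]
J₁: ẑ×o_n = [0.1049, -0.2446, 0.0000], ω = ẑ
J2: z=[-0.1219, -0.9925, 0.0000] o=[0.1588, -0.0195, 0.0000] → [0.1258, -0.0154, -0.3900, -0.1219, -0.9925, 0.0000]
J3: z=[-0.9492, 0.1165, -0.2924] o=[0.2256, -0.0277, -0.2200] → [-0.0117, 0.2260, 0.1281, -0.9492, 0.1165, -0.2924]
q̇ = J⁺·V = [-0.4490, -0.5040, -0.8650]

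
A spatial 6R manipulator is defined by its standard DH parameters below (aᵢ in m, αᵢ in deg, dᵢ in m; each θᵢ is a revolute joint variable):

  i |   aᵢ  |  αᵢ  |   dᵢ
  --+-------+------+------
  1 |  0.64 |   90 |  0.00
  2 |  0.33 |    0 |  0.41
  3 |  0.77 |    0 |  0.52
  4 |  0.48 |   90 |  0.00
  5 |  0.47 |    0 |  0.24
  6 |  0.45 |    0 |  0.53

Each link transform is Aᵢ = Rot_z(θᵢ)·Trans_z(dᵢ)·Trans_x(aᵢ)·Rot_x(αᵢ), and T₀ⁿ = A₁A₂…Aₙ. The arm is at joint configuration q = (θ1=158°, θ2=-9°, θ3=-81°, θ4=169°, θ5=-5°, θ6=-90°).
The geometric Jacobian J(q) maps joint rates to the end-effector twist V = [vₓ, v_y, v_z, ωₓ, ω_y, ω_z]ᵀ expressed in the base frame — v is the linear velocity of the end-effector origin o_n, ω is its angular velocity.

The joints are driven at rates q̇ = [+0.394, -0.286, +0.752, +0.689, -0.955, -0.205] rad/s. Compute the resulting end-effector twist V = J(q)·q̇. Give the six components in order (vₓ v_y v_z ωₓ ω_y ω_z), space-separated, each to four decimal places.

-0.0131 -1.2333 0.4313 1.4884 0.6443 0.6153

o_n = [-1.5921, 1.1186, -0.0763]
J₁: ẑ×o_n = [-1.1186, -1.5921, 0.0000], ω = ẑ
J2: z=[0.3746, 0.9272, 0.0000] o=[-0.5934, 0.2397, 0.0000] → [-0.0707, 0.0286, 1.2552, 0.3746, 0.9272, 0.0000]
J3: z=[0.3746, 0.9272, 0.0000] o=[-0.7420, 0.7420, -0.0516] → [-0.0228, 0.0092, 0.9293, 0.3746, 0.9272, 0.0000]
J4: z=[0.3746, 0.9272, 0.0000] o=[-0.5472, 1.2241, -0.8216] → [0.6911, -0.2792, 0.9293, 0.3746, 0.9272, 0.0000]
J5: z=[-0.9101, 0.3677, -0.1908] o=[-0.6321, 1.2584, -0.3504] → [0.0741, 0.4327, 0.4803, -0.9101, 0.3677, -0.1908]
J6: z=[-0.9101, 0.3677, -0.1908] o=[-0.9488, 1.3422, 0.0634] → [-0.0940, -0.0043, 0.4401, -0.9101, 0.3677, -0.1908]
V = J·q̇ = [-0.0131, -1.2333, 0.4313, 1.4884, 0.6443, 0.6153]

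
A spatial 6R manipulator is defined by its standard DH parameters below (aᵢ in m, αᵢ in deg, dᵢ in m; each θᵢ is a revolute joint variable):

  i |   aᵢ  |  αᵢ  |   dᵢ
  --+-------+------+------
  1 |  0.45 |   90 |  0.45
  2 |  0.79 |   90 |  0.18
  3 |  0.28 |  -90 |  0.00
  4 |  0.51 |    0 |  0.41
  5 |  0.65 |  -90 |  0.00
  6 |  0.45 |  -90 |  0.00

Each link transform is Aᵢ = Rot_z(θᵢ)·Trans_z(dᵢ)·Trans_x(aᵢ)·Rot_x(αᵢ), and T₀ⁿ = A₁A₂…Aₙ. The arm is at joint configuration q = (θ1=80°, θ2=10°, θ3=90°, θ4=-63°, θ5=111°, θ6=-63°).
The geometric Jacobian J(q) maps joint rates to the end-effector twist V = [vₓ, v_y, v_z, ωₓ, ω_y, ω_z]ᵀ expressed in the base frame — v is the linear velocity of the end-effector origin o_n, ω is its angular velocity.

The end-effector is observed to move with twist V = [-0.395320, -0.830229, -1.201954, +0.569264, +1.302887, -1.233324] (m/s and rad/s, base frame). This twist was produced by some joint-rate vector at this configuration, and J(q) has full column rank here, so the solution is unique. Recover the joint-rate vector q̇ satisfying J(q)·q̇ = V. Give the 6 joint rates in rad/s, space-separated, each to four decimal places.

o_n = [1.3131, 0.1726, 0.6241]
J₁: ẑ×o_n = [-0.1726, 1.3131, 0.0000], ω = ẑ
J2: z=[0.9848, -0.1736, 0.0000] o=[0.0781, 0.4432, 0.4500] → [-0.0302, -0.1714, -0.0520, 0.9848, -0.1736, 0.0000]
J3: z=[0.0302, 0.1710, -0.9848] o=[0.3905, 1.1781, 0.5872] → [-0.9839, -0.9097, -0.1881, 0.0302, 0.1710, -0.9848]
J4: z=[-0.1710, -0.9698, -0.1736] o=[0.6663, 1.1295, 0.5872] → [-0.2019, -0.1060, 0.7910, -0.1710, -0.9698, -0.1736]
J5: z=[-0.1710, -0.9698, -0.1736] o=[0.8379, 0.7693, 0.0685] → [-0.6425, 0.0125, 0.5630, -0.1710, -0.9698, -0.1736]
J6: z=[-0.7520, 0.0146, 0.6590] o=[1.2516, 0.6112, 0.5442] → [0.2902, 0.1006, 0.3289, -0.7520, 0.0146, 0.6590]
q̇ = J⁺·V = [-0.1740, -0.3300, 0.6850, -0.5860, -0.5910, -0.8940]

-0.1740 -0.3300 0.6850 -0.5860 -0.5910 -0.8940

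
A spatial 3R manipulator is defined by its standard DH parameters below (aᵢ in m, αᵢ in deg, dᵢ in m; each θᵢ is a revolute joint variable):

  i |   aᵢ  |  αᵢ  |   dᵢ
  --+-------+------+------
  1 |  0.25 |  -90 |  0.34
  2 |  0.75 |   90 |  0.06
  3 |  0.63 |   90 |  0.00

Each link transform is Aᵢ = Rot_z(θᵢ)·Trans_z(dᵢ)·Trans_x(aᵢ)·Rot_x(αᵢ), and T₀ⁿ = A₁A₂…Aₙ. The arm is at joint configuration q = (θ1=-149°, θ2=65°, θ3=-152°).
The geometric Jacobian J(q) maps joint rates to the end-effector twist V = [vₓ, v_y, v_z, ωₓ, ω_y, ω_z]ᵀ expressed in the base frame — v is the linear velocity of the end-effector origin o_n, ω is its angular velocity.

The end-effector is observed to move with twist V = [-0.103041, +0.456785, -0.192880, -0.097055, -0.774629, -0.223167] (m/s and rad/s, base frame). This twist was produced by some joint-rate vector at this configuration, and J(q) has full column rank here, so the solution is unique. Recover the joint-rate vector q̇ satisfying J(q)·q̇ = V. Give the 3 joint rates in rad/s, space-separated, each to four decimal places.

-0.4480 0.6140 0.5320

o_n = [-0.4059, 0.0312, 0.1644]
J₁: ẑ×o_n = [-0.0312, -0.4059, 0.0000], ω = ẑ
J2: z=[0.5150, -0.8572, 0.0000] o=[-0.2143, -0.1288, 0.3400] → [0.1505, 0.0904, -0.0819, 0.5150, -0.8572, 0.0000]
J3: z=[-0.7769, -0.4668, 0.4226] o=[-0.4551, -0.3434, -0.3397] → [-0.3936, 0.4124, -0.2681, -0.7769, -0.4668, 0.4226]
q̇ = J⁺·V = [-0.4480, 0.6140, 0.5320]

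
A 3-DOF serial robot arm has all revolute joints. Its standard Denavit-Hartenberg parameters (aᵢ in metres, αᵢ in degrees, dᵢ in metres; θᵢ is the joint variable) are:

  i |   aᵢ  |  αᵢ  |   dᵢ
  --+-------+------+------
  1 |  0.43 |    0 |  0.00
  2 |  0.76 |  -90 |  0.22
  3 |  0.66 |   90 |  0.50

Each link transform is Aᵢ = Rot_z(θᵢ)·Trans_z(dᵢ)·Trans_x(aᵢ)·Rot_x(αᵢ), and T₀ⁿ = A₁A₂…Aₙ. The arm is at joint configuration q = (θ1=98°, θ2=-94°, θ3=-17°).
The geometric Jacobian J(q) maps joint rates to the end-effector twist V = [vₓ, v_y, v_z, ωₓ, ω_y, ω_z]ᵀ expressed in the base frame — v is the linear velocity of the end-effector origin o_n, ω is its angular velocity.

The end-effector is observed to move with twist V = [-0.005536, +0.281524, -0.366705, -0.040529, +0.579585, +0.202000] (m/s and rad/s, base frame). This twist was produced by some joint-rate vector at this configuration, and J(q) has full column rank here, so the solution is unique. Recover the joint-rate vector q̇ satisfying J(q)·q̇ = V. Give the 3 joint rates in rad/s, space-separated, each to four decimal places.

-0.0070 0.2090 0.5810

o_n = [1.2930, 1.0216, 0.4130]
J₁: ẑ×o_n = [-1.0216, 1.2930, 0.0000], ω = ẑ
J2: z=[0.0000, 0.0000, 1.0000] o=[-0.0598, 0.4258, 0.0000] → [-0.5958, 1.3529, 0.0000, 0.0000, 0.0000, 1.0000]
J3: z=[-0.0698, 0.9976, 0.0000] o=[0.6983, 0.4788, 0.2200] → [0.1925, 0.0135, -0.6312, -0.0698, 0.9976, 0.0000]
q̇ = J⁺·V = [-0.0070, 0.2090, 0.5810]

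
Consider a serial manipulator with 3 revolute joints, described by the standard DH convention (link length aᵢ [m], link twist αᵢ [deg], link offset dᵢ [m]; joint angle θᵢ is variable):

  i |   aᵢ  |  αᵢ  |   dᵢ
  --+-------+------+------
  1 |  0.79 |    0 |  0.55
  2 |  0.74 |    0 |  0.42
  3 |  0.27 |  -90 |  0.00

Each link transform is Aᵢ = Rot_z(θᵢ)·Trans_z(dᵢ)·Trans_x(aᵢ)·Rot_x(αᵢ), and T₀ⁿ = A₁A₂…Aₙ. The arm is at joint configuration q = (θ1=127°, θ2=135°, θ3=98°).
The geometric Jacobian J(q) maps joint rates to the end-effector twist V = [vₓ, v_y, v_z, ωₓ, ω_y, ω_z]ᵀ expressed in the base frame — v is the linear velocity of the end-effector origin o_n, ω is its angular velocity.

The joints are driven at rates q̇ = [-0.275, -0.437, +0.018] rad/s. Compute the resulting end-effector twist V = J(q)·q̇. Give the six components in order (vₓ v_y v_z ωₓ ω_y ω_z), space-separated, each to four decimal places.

o_n = [-0.3084, -0.1019, 0.9700]
J₁: ẑ×o_n = [0.1019, -0.3084, 0.0000], ω = ẑ
J2: z=[0.0000, 0.0000, 1.0000] o=[-0.4754, 0.6309, 0.5500] → [0.7328, 0.1670, -0.0000, 0.0000, 0.0000, 1.0000]
J3: z=[0.0000, 0.0000, 1.0000] o=[-0.5784, -0.1019, 0.9700] → [-0.0000, 0.2700, 0.0000, 0.0000, 0.0000, 1.0000]
V = J·q̇ = [-0.3482, 0.0167, 0.0000, 0.0000, 0.0000, -0.6940]

-0.3482 0.0167 0.0000 0.0000 0.0000 -0.6940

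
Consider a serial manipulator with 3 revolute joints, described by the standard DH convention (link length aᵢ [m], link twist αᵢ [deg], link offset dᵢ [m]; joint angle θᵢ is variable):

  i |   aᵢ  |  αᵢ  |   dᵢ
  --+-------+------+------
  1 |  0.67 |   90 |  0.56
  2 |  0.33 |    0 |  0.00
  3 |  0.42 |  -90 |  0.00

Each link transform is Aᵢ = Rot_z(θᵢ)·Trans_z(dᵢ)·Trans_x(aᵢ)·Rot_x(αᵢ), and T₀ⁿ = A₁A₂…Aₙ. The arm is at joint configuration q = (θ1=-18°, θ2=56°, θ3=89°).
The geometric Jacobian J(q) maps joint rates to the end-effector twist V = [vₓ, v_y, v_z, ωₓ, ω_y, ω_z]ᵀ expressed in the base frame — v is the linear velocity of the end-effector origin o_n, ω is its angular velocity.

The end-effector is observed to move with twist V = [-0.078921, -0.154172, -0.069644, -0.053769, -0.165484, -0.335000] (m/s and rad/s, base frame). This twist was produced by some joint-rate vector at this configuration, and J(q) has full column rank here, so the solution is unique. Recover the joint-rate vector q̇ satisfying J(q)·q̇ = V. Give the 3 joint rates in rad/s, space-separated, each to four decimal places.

o_n = [0.4855, -0.1578, 1.0745]
J₁: ẑ×o_n = [0.1578, 0.4855, -0.0000], ω = ẑ
J2: z=[-0.3090, -0.9511, 0.0000] o=[0.6372, -0.2070, 0.5600] → [-0.4893, 0.1590, -0.1595, -0.3090, -0.9511, 0.0000]
J3: z=[-0.3090, -0.9511, 0.0000] o=[0.8127, -0.2641, 0.8336] → [-0.2291, 0.0744, -0.3440, -0.3090, -0.9511, 0.0000]
q̇ = J⁺·V = [-0.3350, -0.0530, 0.2270]

-0.3350 -0.0530 0.2270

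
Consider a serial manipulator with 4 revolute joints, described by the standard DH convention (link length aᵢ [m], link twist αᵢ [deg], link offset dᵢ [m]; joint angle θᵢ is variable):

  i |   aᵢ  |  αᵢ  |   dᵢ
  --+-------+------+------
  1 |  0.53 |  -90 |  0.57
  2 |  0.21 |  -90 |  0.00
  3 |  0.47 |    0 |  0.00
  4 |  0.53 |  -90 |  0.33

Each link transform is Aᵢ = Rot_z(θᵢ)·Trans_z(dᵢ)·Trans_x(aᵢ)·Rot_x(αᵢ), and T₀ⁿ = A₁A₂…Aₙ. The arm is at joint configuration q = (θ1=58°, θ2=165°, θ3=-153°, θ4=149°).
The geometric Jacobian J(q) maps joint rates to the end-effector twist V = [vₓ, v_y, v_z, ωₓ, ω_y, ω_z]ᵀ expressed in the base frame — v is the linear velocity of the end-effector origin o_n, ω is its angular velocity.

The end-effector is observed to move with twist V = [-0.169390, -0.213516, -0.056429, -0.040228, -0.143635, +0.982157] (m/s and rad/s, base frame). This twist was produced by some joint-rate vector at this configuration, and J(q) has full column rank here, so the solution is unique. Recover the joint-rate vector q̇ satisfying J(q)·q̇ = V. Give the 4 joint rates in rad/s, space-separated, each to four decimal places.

0.4480 -0.0420 0.6260 -0.0730

o_n = [-0.1405, 0.2476, 0.8060]
J₁: ẑ×o_n = [-0.2476, -0.1405, 0.0000], ω = ẑ
J2: z=[-0.8480, 0.5299, 0.0000] o=[0.2809, 0.4495, 0.5700] → [0.1250, 0.2001, 0.3944, -0.8480, 0.5299, 0.0000]
J3: z=[-0.1372, -0.2195, 0.9659] o=[0.1734, 0.2774, 0.5156] → [-0.0349, -0.2633, -0.0648, -0.1372, -0.2195, 0.9659]
J4: z=[-0.1372, -0.2195, 0.9659] o=[0.2068, 0.7336, 0.6240] → [0.4294, -0.3105, -0.0096, -0.1372, -0.2195, 0.9659]
q̇ = J⁺·V = [0.4480, -0.0420, 0.6260, -0.0730]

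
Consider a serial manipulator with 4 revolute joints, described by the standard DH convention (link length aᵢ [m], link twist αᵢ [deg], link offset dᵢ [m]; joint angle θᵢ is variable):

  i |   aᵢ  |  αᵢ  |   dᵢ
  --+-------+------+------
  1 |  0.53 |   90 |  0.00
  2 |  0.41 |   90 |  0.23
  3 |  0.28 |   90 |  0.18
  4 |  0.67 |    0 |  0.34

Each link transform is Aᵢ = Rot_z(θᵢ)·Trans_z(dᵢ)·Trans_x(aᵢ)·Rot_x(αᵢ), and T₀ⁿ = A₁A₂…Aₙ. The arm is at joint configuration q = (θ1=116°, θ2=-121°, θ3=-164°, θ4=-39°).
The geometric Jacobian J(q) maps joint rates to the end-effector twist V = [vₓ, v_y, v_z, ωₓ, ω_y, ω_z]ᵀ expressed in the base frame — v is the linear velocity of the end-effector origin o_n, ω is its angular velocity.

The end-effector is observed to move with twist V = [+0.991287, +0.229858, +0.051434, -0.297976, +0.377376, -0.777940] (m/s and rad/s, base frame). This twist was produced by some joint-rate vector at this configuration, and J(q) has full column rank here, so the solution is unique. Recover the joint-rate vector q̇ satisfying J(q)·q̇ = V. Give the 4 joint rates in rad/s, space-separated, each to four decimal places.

o_n = [-0.1234, 1.0198, 0.2642]
J₁: ẑ×o_n = [-1.0198, -0.1234, 0.0000], ω = ẑ
J2: z=[0.8988, 0.4384, 0.0000] o=[-0.2323, 0.4764, 0.0000] → [0.1158, -0.2374, 0.4406, 0.8988, 0.4384, 0.0000]
J3: z=[0.3758, -0.7704, 0.5150] o=[0.0670, 0.3874, -0.3514] → [-0.8000, -0.3294, 0.0910, 0.3758, -0.7704, 0.5150]
J4: z=[0.8017, 0.5490, 0.2363] o=[0.0045, 0.3395, -0.0280] → [-0.0003, -0.2645, 0.6156, 0.8017, 0.5490, 0.2363]
q̇ = J⁺·V = [-0.7230, -0.7820, -0.4310, 0.7070]

-0.7230 -0.7820 -0.4310 0.7070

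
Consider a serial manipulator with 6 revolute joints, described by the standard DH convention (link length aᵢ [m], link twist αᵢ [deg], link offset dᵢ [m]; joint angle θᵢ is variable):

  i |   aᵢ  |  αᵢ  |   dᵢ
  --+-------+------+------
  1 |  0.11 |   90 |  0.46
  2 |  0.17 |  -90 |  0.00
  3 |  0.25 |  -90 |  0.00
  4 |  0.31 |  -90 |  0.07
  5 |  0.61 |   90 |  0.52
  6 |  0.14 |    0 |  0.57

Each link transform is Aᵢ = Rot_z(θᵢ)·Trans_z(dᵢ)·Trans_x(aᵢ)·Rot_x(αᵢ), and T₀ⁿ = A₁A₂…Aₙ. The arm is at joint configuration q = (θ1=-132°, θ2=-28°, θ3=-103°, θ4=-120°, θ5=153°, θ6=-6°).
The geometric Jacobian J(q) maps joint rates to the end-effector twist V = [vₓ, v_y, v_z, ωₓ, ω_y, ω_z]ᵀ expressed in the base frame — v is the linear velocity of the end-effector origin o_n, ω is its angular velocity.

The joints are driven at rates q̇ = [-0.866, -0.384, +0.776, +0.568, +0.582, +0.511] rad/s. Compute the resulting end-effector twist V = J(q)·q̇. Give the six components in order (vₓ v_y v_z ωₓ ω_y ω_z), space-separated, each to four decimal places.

o_n = [-0.0843, 0.7181, 0.9615]
J₁: ẑ×o_n = [-0.7181, -0.0843, 0.0000], ω = ẑ
J2: z=[-0.7431, 0.6691, 0.0000] o=[-0.0736, -0.0817, 0.4600] → [0.3356, 0.3727, -0.5872, -0.7431, 0.6691, 0.0000]
J3: z=[-0.3141, -0.3489, 0.8829] o=[-0.1740, -0.1933, 0.3802] → [-1.0075, 0.2618, -0.2550, -0.3141, -0.3489, 0.8829]
J4: z=[-0.7428, -0.4888, -0.4574] o=[-0.3218, 0.0066, 0.4066] → [0.0542, 0.3036, -0.4124, -0.7428, -0.4888, -0.4574]
J5: z=[-0.6691, 0.5180, 0.5329] o=[-0.3665, -0.2452, 0.5952] → [-0.3236, 0.3954, -0.7907, -0.6691, 0.5180, 0.5329]
J6: z=[0.6726, 0.1169, 0.7308] o=[-0.5215, 0.5410, 0.6121] → [-0.0885, 0.0845, 0.0680, 0.6726, 0.1169, 0.7308]
V = J·q̇ = [-0.4916, 0.5788, -0.6321, -0.4260, -0.4441, 0.2429]

-0.4916 0.5788 -0.6321 -0.4260 -0.4441 0.2429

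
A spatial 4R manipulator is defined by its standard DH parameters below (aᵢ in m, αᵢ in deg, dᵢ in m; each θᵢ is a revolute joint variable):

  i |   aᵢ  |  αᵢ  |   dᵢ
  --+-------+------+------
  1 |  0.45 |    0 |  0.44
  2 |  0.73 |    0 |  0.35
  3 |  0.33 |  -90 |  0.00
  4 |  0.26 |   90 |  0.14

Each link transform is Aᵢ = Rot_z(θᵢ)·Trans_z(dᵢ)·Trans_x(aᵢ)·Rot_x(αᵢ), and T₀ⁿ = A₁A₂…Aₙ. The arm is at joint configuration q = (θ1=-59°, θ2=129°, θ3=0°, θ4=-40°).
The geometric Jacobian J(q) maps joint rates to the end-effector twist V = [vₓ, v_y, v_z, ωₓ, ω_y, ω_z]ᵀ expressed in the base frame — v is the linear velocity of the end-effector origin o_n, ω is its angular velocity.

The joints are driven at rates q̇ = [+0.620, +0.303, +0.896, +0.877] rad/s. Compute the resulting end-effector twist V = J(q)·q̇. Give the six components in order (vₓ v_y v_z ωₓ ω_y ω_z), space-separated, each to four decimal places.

o_n = [0.5309, 0.8454, 0.9571]
J₁: ẑ×o_n = [-0.8454, 0.5309, 0.0000], ω = ẑ
J2: z=[0.0000, 0.0000, 1.0000] o=[0.2318, -0.3857, 0.4400] → [-1.2311, 0.2991, 0.0000, 0.0000, 0.0000, 1.0000]
J3: z=[0.0000, 0.0000, 1.0000] o=[0.4814, 0.3003, 0.7900] → [-0.5451, 0.0494, 0.0000, 0.0000, 0.0000, 1.0000]
J4: z=[-0.9397, 0.3420, 0.0000] o=[0.5943, 0.6103, 0.7900] → [0.0572, 0.1570, -0.1992, -0.9397, 0.3420, 0.0000]
V = J·q̇ = [-1.3355, 0.6018, -0.1747, -0.8241, 0.3000, 1.8190]

-1.3355 0.6018 -0.1747 -0.8241 0.3000 1.8190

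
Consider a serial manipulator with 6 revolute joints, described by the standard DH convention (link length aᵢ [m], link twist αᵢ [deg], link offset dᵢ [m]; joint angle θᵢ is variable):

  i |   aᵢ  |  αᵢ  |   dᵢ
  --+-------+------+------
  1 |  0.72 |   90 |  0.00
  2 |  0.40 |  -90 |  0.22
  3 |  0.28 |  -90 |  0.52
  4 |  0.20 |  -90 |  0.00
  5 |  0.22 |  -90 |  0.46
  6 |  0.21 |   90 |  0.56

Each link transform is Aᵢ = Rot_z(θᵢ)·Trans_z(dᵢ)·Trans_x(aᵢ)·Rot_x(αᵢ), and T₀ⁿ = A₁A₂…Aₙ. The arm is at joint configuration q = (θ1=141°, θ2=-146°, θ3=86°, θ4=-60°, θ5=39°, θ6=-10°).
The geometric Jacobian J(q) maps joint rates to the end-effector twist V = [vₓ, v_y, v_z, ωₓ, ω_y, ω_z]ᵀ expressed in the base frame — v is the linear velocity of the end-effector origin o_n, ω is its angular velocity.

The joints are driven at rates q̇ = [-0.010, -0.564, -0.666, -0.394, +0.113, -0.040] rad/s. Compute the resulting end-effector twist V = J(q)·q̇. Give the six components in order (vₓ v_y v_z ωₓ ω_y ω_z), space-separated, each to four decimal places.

o_n = [-0.3318, -0.4115, -1.0015]
J₁: ẑ×o_n = [0.4115, -0.3318, 0.0000], ω = ẑ
J2: z=[0.6293, 0.7771, 0.0000] o=[-0.5595, 0.4531, 0.0000] → [-0.7783, 0.6303, -0.7211, 0.6293, 0.7771, 0.0000]
J3: z=[-0.4346, 0.3519, -0.8290] o=[-0.1634, 0.4154, -0.2237] → [-0.9592, -0.1984, 0.4186, -0.4346, 0.3519, -0.8290]
J4: z=[-0.6866, 0.4662, 0.5578] o=[-0.5526, 0.3711, -0.6657] → [0.2800, -0.1074, 0.4344, -0.6866, 0.4662, 0.5578]
J5: z=[-0.2875, -0.8789, 0.3807] o=[-0.6861, 0.3509, -0.8132] → [0.4558, 0.0808, 0.5306, -0.2875, -0.8789, 0.3807]
J6: z=[0.9538, -0.2987, 0.0306] o=[-0.8375, -0.1352, -0.8414] → [0.0563, 0.1682, -0.1124, 0.9538, -0.2987, 0.0306]
V = J·q̇ = [1.0126, -0.1753, 0.0212, 0.1344, -0.9437, 0.3642]

1.0126 -0.1753 0.0212 0.1344 -0.9437 0.3642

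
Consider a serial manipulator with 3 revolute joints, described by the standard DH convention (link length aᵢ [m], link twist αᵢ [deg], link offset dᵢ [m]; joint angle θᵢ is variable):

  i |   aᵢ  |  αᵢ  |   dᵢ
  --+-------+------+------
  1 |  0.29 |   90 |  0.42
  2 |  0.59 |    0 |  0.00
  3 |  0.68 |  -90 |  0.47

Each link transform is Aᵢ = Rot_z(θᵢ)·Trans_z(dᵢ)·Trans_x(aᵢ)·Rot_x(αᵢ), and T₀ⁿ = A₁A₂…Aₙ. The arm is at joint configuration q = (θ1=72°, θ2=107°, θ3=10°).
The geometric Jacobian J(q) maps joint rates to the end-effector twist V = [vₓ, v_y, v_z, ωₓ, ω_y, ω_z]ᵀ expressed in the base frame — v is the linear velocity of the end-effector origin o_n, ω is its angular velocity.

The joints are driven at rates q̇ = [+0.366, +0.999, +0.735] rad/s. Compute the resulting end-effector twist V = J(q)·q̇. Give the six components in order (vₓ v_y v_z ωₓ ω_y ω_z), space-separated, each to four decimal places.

-0.3791 -1.3933 -0.7076 1.6491 -0.5358 0.3660

o_n = [0.3879, -0.3271, 1.5901]
J₁: ẑ×o_n = [0.3271, 0.3879, -0.0000], ω = ẑ
J2: z=[0.9511, -0.3090, 0.0000] o=[0.0896, 0.2758, 0.4200] → [-0.3616, -1.1128, -0.4812, 0.9511, -0.3090, 0.0000]
J3: z=[0.9511, -0.3090, 0.0000] o=[0.0363, 0.1117, 0.9842] → [-0.1872, -0.5762, -0.3087, 0.9511, -0.3090, 0.0000]
V = J·q̇ = [-0.3791, -1.3933, -0.7076, 1.6491, -0.5358, 0.3660]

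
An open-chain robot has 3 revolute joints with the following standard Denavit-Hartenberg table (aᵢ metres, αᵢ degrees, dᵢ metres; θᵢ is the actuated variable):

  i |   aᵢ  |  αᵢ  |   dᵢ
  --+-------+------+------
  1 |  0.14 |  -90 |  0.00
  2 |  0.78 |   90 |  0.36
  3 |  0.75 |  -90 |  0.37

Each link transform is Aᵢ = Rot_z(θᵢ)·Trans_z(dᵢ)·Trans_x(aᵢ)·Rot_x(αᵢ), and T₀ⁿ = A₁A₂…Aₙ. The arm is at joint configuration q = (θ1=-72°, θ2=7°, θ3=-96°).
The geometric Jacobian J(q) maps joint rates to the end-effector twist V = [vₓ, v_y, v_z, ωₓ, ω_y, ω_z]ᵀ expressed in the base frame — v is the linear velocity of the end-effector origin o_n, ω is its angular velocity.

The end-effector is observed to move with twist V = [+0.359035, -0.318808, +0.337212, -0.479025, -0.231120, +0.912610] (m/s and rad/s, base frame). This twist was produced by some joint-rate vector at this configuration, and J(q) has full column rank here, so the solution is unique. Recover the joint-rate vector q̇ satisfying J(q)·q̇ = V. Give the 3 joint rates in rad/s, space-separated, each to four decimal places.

0.3280 -0.5270 0.5890

o_n = [-0.0946, -0.9576, 0.2817]
J₁: ẑ×o_n = [0.9576, -0.0946, 0.0000], ω = ẑ
J2: z=[0.9511, 0.3090, 0.0000] o=[0.0433, -0.1331, 0.0000] → [0.0871, -0.2679, -0.7415, 0.9511, 0.3090, 0.0000]
J3: z=[0.0377, -0.1159, 0.9925] o=[0.6249, -0.7582, -0.0951] → [0.1542, -0.7283, -0.0909, 0.0377, -0.1159, 0.9925]
q̇ = J⁺·V = [0.3280, -0.5270, 0.5890]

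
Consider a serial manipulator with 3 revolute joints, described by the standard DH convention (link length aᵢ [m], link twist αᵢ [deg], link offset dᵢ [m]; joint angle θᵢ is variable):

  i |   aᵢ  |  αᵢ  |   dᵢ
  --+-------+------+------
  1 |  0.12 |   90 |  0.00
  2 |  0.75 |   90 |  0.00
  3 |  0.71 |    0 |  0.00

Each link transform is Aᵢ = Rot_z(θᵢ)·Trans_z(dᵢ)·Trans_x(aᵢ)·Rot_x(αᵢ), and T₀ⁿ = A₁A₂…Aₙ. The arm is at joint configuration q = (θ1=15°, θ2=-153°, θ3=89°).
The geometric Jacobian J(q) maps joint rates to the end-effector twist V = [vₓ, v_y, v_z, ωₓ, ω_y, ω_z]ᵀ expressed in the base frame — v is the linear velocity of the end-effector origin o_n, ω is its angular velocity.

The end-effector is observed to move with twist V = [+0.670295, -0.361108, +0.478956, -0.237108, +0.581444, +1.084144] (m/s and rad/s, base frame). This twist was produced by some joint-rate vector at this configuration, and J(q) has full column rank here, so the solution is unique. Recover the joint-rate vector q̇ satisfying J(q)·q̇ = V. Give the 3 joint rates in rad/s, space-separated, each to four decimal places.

o_n = [-0.3565, -0.8305, -0.3461]
J₁: ẑ×o_n = [0.8305, -0.3565, 0.0000], ω = ẑ
J2: z=[0.2588, -0.9659, 0.0000] o=[0.1159, 0.0311, 0.0000] → [0.3343, 0.0896, -0.6793, 0.2588, -0.9659, 0.0000]
J3: z=[-0.4385, -0.1175, 0.8910] o=[-0.5296, -0.1419, -0.3405] → [0.6142, 0.1517, 0.3223, -0.4385, -0.1175, 0.8910]
q̇ = J⁺·V = [0.9300, -0.6230, 0.1730]

0.9300 -0.6230 0.1730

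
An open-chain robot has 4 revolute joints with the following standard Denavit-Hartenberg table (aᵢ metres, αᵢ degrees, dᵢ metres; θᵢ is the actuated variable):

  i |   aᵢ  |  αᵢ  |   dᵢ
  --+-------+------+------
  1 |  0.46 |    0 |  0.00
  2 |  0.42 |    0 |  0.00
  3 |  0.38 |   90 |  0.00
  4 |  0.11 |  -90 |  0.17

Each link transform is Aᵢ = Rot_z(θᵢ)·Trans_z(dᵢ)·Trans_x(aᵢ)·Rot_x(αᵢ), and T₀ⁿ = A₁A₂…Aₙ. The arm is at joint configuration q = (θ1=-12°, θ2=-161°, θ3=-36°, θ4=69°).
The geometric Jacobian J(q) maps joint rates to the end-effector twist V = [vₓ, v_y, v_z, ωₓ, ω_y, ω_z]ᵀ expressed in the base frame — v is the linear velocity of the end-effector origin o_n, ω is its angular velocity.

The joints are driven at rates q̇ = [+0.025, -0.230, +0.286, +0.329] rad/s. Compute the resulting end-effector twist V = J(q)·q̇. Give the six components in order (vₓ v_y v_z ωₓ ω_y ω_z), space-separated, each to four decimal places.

-0.0071 0.0573 0.0130 0.1595 0.2877 0.0810

o_n = [-0.2513, 0.2052, 0.1027]
J₁: ẑ×o_n = [-0.2052, -0.2513, 0.0000], ω = ẑ
J2: z=[0.0000, 0.0000, 1.0000] o=[0.4499, -0.0956, 0.0000] → [-0.3008, -0.7013, 0.0000, 0.0000, 0.0000, 1.0000]
J3: z=[0.0000, 0.0000, 1.0000] o=[0.0331, -0.1468, 0.0000] → [-0.3520, -0.2844, 0.0000, 0.0000, 0.0000, 1.0000]
J4: z=[0.4848, 0.8746, 0.0000] o=[-0.2993, 0.0374, 0.0000] → [0.0898, -0.0498, 0.0394, 0.4848, 0.8746, 0.0000]
V = J·q̇ = [-0.0071, 0.0573, 0.0130, 0.1595, 0.2877, 0.0810]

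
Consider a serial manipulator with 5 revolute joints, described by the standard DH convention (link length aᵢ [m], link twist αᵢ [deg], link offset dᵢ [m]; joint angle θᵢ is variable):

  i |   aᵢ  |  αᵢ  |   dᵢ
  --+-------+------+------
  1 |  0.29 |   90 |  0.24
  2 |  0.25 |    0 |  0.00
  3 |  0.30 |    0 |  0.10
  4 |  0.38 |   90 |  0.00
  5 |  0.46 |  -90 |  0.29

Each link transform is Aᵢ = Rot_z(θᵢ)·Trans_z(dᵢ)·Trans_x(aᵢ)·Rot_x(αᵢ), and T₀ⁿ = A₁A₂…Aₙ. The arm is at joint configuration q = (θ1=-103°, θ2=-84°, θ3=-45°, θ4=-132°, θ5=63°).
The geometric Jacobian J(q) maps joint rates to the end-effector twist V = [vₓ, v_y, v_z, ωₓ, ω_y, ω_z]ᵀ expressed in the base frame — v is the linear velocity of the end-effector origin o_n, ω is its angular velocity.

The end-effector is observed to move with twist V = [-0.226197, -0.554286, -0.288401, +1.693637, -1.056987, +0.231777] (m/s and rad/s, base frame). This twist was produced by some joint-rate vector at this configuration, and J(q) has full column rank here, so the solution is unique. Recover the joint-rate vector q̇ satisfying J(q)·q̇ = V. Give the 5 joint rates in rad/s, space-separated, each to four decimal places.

0.1290 -0.9800 -0.9800 0.0720 0.6570

o_n = [-0.5692, -0.1987, 0.3852]
J₁: ẑ×o_n = [0.1987, -0.5692, 0.0000], ω = ẑ
J2: z=[-0.9744, 0.2250, 0.0000] o=[-0.0652, -0.2826, 0.2400] → [0.0327, 0.1415, 0.0317, -0.9744, 0.2250, 0.0000]
J3: z=[-0.9744, 0.2250, 0.0000] o=[-0.0711, -0.3080, -0.0086] → [0.0886, 0.3837, 0.0055, -0.9744, 0.2250, 0.0000]
J4: z=[-0.9744, 0.2250, 0.0000] o=[-0.1261, -0.1016, -0.2418] → [0.1410, 0.6109, 0.1943, -0.9744, 0.2250, 0.0000]
J5: z=[-0.2222, -0.9624, 0.1564] o=[-0.1127, -0.0437, 0.1335] → [-0.2179, -0.0155, -0.4048, -0.2222, -0.9624, 0.1564]
q̇ = J⁺·V = [0.1290, -0.9800, -0.9800, 0.0720, 0.6570]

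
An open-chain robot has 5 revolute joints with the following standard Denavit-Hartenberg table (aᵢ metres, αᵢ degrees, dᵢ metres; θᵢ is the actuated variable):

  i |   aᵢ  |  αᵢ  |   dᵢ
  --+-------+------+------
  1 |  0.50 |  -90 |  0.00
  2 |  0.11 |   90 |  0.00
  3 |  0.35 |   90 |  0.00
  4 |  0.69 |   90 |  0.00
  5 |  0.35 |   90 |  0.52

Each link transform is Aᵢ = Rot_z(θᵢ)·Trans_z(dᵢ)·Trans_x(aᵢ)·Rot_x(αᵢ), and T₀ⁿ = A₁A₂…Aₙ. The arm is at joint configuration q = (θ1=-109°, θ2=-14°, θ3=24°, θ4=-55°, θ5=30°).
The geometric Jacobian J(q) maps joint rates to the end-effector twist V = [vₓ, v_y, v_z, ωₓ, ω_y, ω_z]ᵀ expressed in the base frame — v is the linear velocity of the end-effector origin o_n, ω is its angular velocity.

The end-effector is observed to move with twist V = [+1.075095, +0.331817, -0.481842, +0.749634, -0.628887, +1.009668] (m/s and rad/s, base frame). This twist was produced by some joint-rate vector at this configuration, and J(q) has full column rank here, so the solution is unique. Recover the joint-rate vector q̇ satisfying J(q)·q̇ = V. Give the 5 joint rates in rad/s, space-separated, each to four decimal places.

o_n = [-0.4114, -1.3204, -0.9258]
J₁: ẑ×o_n = [1.3204, -0.4114, 0.0000], ω = ẑ
J2: z=[0.9455, -0.3256, 0.0000] o=[-0.1628, -0.4728, 0.0000] → [0.3014, 0.8754, -0.8823, 0.9455, -0.3256, 0.0000]
J3: z=[0.0788, 0.2287, 0.9703] o=[-0.1975, -0.5737, 0.0266] → [0.5066, -0.1325, -0.0099, 0.0788, 0.2287, 0.9703]
J4: z=[-0.9923, -0.0757, 0.0984] o=[-0.1639, -0.9134, 0.1040] → [0.1180, -1.0461, 0.3851, -0.9923, -0.0757, 0.0984]
J5: z=[-0.1238, 0.6638, -0.7376] o=[-0.1705, -1.4268, -0.3570] → [-0.2991, 0.1073, 0.1467, -0.1238, 0.6638, -0.7376]
q̇ = J⁺·V = [0.7360, 0.2050, -0.2810, -0.4820, -0.8050]

0.7360 0.2050 -0.2810 -0.4820 -0.8050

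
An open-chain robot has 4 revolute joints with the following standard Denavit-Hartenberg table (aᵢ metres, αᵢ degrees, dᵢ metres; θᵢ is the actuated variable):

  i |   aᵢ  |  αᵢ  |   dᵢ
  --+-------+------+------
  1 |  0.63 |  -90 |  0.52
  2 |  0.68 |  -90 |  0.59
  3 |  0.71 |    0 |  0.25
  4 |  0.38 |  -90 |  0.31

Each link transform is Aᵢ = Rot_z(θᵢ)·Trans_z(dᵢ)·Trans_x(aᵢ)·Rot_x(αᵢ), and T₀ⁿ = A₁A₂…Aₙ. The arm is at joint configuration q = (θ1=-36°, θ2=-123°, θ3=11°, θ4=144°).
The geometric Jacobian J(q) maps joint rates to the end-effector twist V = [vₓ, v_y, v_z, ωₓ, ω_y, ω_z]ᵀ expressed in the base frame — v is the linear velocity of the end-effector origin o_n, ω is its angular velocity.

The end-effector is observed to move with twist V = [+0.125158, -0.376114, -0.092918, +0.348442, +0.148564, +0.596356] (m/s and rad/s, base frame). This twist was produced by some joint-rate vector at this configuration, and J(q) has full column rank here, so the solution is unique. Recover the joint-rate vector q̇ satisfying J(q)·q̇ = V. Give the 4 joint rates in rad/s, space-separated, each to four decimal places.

0.4700 0.3250 0.8080 -0.5760

o_n = [0.6074, -0.0780, 1.6910]
J₁: ẑ×o_n = [0.0780, 0.6074, -0.0000], ω = ẑ
J2: z=[0.5878, 0.8090, 0.0000] o=[0.5097, -0.3703, 0.5200] → [0.9473, -0.6883, 0.0927, 0.5878, 0.8090, 0.0000]
J3: z=[0.6785, -0.4930, 0.5446] o=[0.5569, 0.3247, 1.0903] → [-0.0768, -0.3800, -0.2483, 0.6785, -0.4930, 0.5446]
J4: z=[0.6785, -0.4930, 0.5446] o=[0.3398, 0.3150, 1.8110] → [0.2732, 0.2272, -0.1347, 0.6785, -0.4930, 0.5446]
q̇ = J⁺·V = [0.4700, 0.3250, 0.8080, -0.5760]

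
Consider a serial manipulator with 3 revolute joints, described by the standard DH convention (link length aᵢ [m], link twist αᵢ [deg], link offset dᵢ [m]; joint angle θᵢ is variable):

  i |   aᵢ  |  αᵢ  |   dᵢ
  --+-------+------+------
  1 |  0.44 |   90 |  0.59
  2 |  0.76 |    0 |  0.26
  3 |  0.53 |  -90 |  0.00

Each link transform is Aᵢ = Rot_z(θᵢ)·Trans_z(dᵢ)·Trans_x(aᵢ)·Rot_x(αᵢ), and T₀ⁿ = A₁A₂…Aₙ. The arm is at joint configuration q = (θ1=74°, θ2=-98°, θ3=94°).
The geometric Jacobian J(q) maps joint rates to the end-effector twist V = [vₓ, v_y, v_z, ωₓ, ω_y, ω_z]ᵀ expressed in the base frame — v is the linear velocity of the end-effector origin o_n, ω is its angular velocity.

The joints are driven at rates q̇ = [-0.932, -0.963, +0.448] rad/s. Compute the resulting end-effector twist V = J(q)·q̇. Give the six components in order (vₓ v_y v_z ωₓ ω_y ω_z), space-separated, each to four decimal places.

o_n = [0.4878, 0.7578, -0.1996]
J₁: ẑ×o_n = [-0.7578, 0.4878, 0.0000], ω = ẑ
J2: z=[0.9613, -0.2756, 0.0000] o=[0.1213, 0.4230, 0.5900] → [0.2176, 0.7590, 0.4229, 0.9613, -0.2756, 0.0000]
J3: z=[0.9613, -0.2756, 0.0000] o=[0.3421, 0.2496, -0.1626] → [0.0102, 0.0355, 0.5287, 0.9613, -0.2756, 0.0000]
V = J·q̇ = [0.5013, -1.1696, -0.1704, -0.4950, 0.1420, -0.9320]

0.5013 -1.1696 -0.1704 -0.4950 0.1420 -0.9320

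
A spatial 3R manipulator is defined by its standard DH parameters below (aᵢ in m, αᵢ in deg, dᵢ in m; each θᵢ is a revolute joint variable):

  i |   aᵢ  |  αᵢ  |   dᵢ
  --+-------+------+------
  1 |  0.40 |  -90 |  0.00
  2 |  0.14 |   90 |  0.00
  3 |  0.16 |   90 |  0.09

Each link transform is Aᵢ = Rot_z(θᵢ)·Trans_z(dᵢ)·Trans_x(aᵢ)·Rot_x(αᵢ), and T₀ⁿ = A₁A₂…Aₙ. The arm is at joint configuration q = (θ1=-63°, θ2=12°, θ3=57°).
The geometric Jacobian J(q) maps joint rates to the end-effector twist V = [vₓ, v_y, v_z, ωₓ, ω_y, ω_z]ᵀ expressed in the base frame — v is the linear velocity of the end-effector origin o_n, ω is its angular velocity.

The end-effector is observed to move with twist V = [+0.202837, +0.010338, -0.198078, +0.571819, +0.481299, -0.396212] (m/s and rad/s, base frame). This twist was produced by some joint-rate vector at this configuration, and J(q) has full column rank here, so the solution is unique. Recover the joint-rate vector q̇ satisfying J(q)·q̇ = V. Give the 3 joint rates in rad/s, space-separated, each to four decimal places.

0.4000 0.7280 -0.8140

o_n = [0.4105, -0.5101, 0.0408]
J₁: ẑ×o_n = [0.5101, 0.4105, -0.0000], ω = ẑ
J2: z=[0.8910, 0.4540, 0.0000] o=[0.1816, -0.3564, 0.0000] → [0.0185, -0.0364, -0.2409, 0.8910, 0.4540, 0.0000]
J3: z=[0.0944, -0.1853, 0.9781] o=[0.2438, -0.4784, -0.0291] → [0.0181, 0.1565, 0.0279, 0.0944, -0.1853, 0.9781]
q̇ = J⁺·V = [0.4000, 0.7280, -0.8140]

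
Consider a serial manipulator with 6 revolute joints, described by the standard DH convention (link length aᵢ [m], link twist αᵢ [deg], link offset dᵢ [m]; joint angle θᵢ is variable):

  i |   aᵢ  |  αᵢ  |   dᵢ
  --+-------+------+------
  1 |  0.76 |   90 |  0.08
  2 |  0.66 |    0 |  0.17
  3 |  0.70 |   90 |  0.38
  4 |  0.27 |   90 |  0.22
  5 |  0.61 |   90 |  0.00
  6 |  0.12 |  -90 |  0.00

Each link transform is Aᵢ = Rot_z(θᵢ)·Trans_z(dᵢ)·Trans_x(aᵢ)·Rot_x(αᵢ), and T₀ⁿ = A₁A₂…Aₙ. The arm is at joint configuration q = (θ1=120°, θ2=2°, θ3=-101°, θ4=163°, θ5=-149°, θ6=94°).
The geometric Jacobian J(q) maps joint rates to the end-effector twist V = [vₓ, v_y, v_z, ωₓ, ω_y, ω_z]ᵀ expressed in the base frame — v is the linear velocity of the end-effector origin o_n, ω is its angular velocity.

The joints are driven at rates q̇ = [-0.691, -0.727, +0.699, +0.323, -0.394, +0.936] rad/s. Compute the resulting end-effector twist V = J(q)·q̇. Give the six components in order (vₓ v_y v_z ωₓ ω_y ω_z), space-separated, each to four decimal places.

o_n = [-0.1651, 1.4712, -0.8690]
J₁: ẑ×o_n = [-1.4712, -0.1651, 0.0000], ω = ẑ
J2: z=[0.8660, 0.5000, 0.0000] o=[-0.3800, 0.6582, 0.0800] → [-0.4745, 0.8219, 0.5966, 0.8660, 0.5000, 0.0000]
J3: z=[0.8660, 0.5000, 0.0000] o=[-0.5626, 1.3144, 0.1030] → [-0.4860, 0.8418, -0.0630, 0.8660, 0.5000, 0.0000]
J4: z=[0.4938, -0.8554, 0.1564] o=[-0.1787, 1.4096, -0.5883] → [0.2305, 0.1408, 0.0421, 0.4938, -0.8554, 0.1564]
J5: z=[0.8511, 0.4385, -0.2888] o=[-0.0219, 1.2958, -0.2989] → [-0.1994, 0.5266, 0.2120, 0.8511, 0.4385, -0.2888]
J6: z=[0.3314, -0.8752, -0.3524] o=[-0.2704, 1.4204, -0.8419] → [0.0416, -0.0281, 0.1090, 0.3314, -0.8752, -0.3524]
V = J·q̇ = [1.2138, -0.0833, -0.4457, 0.1102, -1.2823, -0.8565]

1.2138 -0.0833 -0.4457 0.1102 -1.2823 -0.8565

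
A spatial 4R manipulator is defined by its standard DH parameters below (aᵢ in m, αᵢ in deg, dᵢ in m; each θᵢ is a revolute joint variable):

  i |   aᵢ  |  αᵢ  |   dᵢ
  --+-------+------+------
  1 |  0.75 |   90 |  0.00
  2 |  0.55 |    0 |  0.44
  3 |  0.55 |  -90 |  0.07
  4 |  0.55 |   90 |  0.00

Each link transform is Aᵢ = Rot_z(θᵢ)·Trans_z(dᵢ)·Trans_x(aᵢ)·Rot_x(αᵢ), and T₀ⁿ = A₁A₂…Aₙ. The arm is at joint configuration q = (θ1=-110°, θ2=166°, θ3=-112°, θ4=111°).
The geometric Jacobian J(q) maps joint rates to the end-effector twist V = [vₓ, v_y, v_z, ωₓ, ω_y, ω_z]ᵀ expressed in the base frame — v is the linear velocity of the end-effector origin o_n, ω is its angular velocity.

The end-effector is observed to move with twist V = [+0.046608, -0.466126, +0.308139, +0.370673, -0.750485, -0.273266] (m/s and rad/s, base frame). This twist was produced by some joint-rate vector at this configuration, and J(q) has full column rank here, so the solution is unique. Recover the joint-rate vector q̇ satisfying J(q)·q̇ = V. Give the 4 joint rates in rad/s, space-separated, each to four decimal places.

o_n = [-0.1417, -0.3994, 0.4186]
J₁: ẑ×o_n = [0.3994, -0.1417, 0.0000], ω = ẑ
J2: z=[-0.9397, 0.3420, 0.0000] o=[-0.2565, -0.7048, 0.0000] → [0.1432, 0.3933, -0.3262, -0.9397, 0.3420, 0.0000]
J3: z=[-0.9397, 0.3420, 0.0000] o=[-0.4875, -0.0528, 0.1331] → [0.0976, 0.2683, 0.2074, -0.9397, 0.3420, 0.0000]
J4: z=[0.2767, 0.7602, 0.5878] o=[-0.6638, -0.3326, 0.5780] → [-0.0820, 0.3510, -0.4154, 0.2767, 0.7602, 0.5878]
q̇ = J⁺·V = [0.1470, -0.2560, -0.3490, -0.7150]

0.1470 -0.2560 -0.3490 -0.7150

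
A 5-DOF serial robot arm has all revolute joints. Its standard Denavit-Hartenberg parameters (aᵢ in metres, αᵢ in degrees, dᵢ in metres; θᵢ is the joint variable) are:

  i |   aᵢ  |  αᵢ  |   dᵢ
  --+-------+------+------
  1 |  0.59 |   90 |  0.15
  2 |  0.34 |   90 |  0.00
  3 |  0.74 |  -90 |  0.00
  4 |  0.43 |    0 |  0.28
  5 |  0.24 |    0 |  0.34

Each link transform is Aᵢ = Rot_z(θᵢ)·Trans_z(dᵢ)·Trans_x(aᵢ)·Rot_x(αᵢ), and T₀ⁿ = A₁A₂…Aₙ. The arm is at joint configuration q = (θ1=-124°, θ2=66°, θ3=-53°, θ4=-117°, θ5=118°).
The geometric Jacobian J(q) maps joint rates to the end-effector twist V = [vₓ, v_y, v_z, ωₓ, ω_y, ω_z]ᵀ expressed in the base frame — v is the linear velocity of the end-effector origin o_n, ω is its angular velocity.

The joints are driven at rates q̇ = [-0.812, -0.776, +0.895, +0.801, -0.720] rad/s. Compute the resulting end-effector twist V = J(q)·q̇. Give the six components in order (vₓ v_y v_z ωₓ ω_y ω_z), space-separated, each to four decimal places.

o_n = [-0.6106, -1.3588, 1.1903]
J₁: ẑ×o_n = [1.3588, -0.6106, 0.0000], ω = ẑ
J2: z=[-0.8290, 0.5592, 0.0000] o=[-0.3299, -0.4891, 0.1500] → [0.5817, 0.8624, 0.8780, -0.8290, 0.5592, 0.0000]
J3: z=[-0.5108, -0.7574, -0.4067] o=[-0.4073, -0.6038, 0.4606] → [-0.8597, 0.4555, 0.2317, -0.5108, -0.7574, -0.4067]
J4: z=[-0.6806, 0.0672, 0.7296] o=[-0.0186, -1.0844, 0.8674] → [0.2219, -0.2122, 0.2265, -0.6806, 0.0672, 0.7296]
J5: z=[-0.6806, 0.0672, 0.7296] o=[-0.5074, -1.2290, 0.8086] → [0.1204, 0.1845, 0.0953, -0.6806, 0.0672, 0.7296]
V = J·q̇ = [-2.2331, -0.0686, -0.3611, 0.1310, -1.1063, -1.1169]

-2.2331 -0.0686 -0.3611 0.1310 -1.1063 -1.1169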